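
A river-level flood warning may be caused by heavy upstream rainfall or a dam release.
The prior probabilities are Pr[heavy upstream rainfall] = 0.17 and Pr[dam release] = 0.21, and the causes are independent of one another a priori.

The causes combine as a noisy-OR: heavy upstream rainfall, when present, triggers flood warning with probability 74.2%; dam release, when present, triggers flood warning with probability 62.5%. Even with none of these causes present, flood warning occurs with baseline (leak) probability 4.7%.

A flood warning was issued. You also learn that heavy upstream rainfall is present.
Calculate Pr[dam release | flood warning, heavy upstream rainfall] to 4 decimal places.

Under noisy-OR, P(flood warning | causes) = 1 − (1−0.047)·∏(1−qᵢ) over the active causes.
P(flood warning | heavy upstream rainfall) = 0.754126×0.79 + 0.907797×0.21 = 0.595760 + 0.190637 = 0.786397
Of this, 0.190637 comes from 0.907797×0.21 (the dam release=true cases).
P(dam release | flood warning, heavy upstream rainfall) = 0.190637 / 0.786397 ≈ 0.2424

Pr[dam release | flood warning, heavy upstream rainfall] ≈ 0.2424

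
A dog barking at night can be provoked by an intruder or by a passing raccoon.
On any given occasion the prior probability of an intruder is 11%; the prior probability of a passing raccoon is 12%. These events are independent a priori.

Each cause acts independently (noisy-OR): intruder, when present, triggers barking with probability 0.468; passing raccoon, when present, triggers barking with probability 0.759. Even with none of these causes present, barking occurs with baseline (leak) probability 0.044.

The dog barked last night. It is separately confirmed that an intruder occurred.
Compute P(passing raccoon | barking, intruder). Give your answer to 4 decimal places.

Under noisy-OR, P(barking | causes) = 1 − (1−0.044)·∏(1−qᵢ) over the active causes.
P(barking | intruder) = 0.491408×0.88 + 0.877429×0.12 = 0.432439 + 0.105291 = 0.537730
Of this, 0.105291 comes from 0.877429×0.12 (the passing raccoon=true cases).
Hence the posterior is 0.105291/0.537730 ≈ 0.1958.

P(passing raccoon | barking, intruder) ≈ 0.1958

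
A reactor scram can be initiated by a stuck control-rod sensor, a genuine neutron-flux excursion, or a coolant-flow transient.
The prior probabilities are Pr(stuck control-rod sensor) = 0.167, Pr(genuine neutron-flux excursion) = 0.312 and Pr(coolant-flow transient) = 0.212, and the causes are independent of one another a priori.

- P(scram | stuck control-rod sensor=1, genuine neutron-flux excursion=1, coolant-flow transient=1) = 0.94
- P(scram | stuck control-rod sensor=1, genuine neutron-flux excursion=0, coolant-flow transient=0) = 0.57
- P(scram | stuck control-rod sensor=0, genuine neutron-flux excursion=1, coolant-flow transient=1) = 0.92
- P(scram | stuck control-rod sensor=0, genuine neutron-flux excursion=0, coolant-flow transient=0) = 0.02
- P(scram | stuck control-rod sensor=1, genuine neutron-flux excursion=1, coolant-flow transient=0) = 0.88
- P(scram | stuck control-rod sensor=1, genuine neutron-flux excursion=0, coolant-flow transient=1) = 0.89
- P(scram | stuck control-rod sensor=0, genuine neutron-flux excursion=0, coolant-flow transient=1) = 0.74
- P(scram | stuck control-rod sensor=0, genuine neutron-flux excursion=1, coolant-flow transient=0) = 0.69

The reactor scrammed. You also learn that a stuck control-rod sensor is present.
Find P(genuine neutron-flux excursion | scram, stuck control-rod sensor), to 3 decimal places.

P(scram | stuck control-rod sensor) = 0.57*0.688*0.788 + 0.89*0.688*0.212 + 0.88*0.312*0.788 + 0.94*0.312*0.212 = 0.309022 + 0.129812 + 0.216353 + 0.062175 = 0.717362
The genuine neutron-flux excursion-present share is 0.216353 + 0.062175 = 0.278528.
Hence the posterior is 0.278528/0.717362 ≈ 0.388.

P(genuine neutron-flux excursion | scram, stuck control-rod sensor) ≈ 0.388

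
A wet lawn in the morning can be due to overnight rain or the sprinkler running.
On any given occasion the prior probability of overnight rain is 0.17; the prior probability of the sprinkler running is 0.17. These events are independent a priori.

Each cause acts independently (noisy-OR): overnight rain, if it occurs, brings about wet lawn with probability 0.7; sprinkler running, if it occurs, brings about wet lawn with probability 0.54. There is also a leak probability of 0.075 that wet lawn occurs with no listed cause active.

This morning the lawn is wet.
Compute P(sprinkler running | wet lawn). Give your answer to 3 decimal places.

Under noisy-OR, P(wet lawn | causes) = 1 − (1−0.075)·∏(1−qᵢ) over the active causes.
Enumerate the 4 (overnight rain, sprinkler running) configurations and weight by the priors:
  P(wet lawn) = 0.075*0.83*0.83 + 0.5745*0.83*0.17 + 0.7225*0.17*0.83 + 0.87235*0.17*0.17
        = 0.051667 + 0.081062 + 0.101945 + 0.025211 = 0.259885
The terms with sprinkler running present sum to 0.106273, so
  P(sprinkler running | wet lawn) = 0.106273 / 0.259885 ≈ 0.409

P(sprinkler running | wet lawn) ≈ 0.409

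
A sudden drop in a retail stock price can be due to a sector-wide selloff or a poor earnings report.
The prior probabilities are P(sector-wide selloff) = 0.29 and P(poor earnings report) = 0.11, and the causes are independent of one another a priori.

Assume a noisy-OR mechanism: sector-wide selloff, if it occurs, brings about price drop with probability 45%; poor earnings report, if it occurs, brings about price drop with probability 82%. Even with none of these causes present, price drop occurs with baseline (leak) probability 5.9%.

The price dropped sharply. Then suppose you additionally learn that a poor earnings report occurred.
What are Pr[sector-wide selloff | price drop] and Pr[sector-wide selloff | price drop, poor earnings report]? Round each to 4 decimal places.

Pr[sector-wide selloff | price drop] ≈ 0.6003; Pr[sector-wide selloff | price drop, poor earnings report] ≈ 0.3084

Under noisy-OR, P(price drop | causes) = 1 − (1−0.059)·∏(1−qᵢ) over the active causes.
Numerator (weight on configurations with sector-wide selloff): 0.124520 + 0.028928 = 0.153448
Denominator P(price drop): 0.059·0.71·0.89 + 0.83062·0.71·0.11 + 0.48245·0.29·0.89 + 0.906841·0.29·0.11 = 0.255601
Posterior = 0.153448 / 0.255601 ≈ 0.6003

Now condition on the additional information:
P(price drop | poor earnings report) = 0.83062*0.71 + 0.906841*0.29 = 0.589740 + 0.262984 = 0.852724
Of this, 0.262984 comes from 0.906841*0.29 (the sector-wide selloff=true cases).
P(sector-wide selloff | price drop, poor earnings report) = 0.262984 / 0.852724 ≈ 0.3084
This is intercausal reasoning (explaining away): once poor earnings report accounts for the price drop, sector-wide selloff becomes less likely.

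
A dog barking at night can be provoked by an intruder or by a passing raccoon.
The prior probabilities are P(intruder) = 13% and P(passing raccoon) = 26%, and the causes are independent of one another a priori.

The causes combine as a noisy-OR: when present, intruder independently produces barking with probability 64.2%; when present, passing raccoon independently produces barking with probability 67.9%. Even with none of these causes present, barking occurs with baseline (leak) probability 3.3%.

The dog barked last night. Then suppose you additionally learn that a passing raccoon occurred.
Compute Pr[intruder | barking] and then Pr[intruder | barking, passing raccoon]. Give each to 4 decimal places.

Under noisy-OR, P(barking | causes) = 1 − (1−0.033)·∏(1−qᵢ) over the active causes.
P(barking) = 0.033×0.87×0.74 + 0.689593×0.87×0.26 + 0.653814×0.13×0.74 + 0.888874×0.13×0.26 = 0.021245 + 0.155986 + 0.062897 + 0.030044 = 0.270172
Of this, 0.092941 comes from 0.062897 + 0.030044 (the intruder=true cases).
So P(intruder | barking) = 0.092941/0.270172 ≈ 0.3440.

Now also conditioning on passing raccoon=true:
Numerator (weight on configurations with intruder): 0.888874*0.13 = 0.115554
The normalizing constant is 0.689593*0.87 + 0.888874*0.13 = 0.715500
Posterior = 0.115554 / 0.715500 ≈ 0.1615
This is intercausal reasoning (explaining away): once passing raccoon accounts for the barking, intruder becomes less likely.

Pr[intruder | barking] ≈ 0.3440; Pr[intruder | barking, passing raccoon] ≈ 0.1615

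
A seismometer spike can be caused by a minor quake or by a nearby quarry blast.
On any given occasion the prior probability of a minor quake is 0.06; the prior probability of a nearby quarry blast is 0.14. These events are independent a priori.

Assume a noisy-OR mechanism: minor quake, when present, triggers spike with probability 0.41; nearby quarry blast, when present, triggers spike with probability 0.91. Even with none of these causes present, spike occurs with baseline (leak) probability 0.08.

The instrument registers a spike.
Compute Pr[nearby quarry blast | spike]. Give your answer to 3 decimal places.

Under noisy-OR, P(spike | causes) = 1 − (1−0.08)·∏(1−qᵢ) over the active causes.
P(spike) = 0.08·0.94·0.86 + 0.9172·0.94·0.14 + 0.4572·0.06·0.86 + 0.951148·0.06·0.14 = 0.064672 + 0.120704 + 0.023592 + 0.007990 = 0.216958
The nearby quarry blast-present share is 0.120704 + 0.007990 = 0.128694.
Hence the posterior is 0.128694/0.216958 ≈ 0.593.

Pr[nearby quarry blast | spike] ≈ 0.593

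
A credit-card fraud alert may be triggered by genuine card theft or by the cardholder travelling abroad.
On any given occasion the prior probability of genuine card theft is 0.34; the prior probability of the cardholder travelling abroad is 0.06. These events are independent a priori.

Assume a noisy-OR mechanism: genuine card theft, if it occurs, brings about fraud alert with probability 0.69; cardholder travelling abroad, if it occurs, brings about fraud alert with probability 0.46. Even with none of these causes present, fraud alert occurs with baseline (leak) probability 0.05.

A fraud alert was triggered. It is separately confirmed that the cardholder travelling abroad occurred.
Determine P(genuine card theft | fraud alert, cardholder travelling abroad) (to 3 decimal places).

Under noisy-OR, P(fraud alert | causes) = 1 − (1−0.05)·∏(1−qᵢ) over the active causes.
By total probability over both values of genuine card theft:
  P(fraud alert | cardholder travelling abroad) = 0.487·0.66 + 0.84097·0.34
        = 0.321420 + 0.285930 = 0.607350
The terms with genuine card theft present sum to 0.285930, so
  P(genuine card theft | fraud alert, cardholder travelling abroad) = 0.285930 / 0.607350 ≈ 0.471

P(genuine card theft | fraud alert, cardholder travelling abroad) ≈ 0.471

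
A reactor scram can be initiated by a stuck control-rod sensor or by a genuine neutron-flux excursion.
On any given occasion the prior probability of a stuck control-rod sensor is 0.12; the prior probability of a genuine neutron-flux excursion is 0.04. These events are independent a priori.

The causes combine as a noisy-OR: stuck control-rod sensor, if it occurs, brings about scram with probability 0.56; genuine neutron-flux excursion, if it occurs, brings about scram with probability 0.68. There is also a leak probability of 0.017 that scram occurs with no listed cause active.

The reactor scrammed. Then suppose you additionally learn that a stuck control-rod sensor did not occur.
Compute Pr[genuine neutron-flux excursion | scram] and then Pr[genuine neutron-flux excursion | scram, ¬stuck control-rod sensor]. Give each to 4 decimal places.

Under noisy-OR, P(scram | causes) = 1 − (1−0.017)·∏(1−qᵢ) over the active causes.
Numerator (weight on configurations with genuine neutron-flux excursion): 0.024127 + 0.004136 = 0.028263
Normalizer over all consistent configurations: 0.017·0.88·0.96 + 0.68544·0.88·0.04 + 0.56748·0.12·0.96 + 0.861594·0.12·0.04 = 0.107999
P(genuine neutron-flux excursion | scram) = 0.028263/0.107999 ≈ 0.2617

With the extra evidence:
P(scram | ¬stuck control-rod sensor) = 0.017×0.96 + 0.68544×0.04 = 0.016320 + 0.027418 = 0.043738
The genuine neutron-flux excursion-present share is 0.68544×0.04 = 0.027418.
P(genuine neutron-flux excursion | scram, ¬stuck control-rod sensor) = 0.027418 / 0.043738 ≈ 0.6269
Ruling out stuck control-rod sensor raises the posterior on genuine neutron-flux excursion — the flip side of explaining away.

Pr[genuine neutron-flux excursion | scram] ≈ 0.2617; Pr[genuine neutron-flux excursion | scram, ¬stuck control-rod sensor] ≈ 0.6269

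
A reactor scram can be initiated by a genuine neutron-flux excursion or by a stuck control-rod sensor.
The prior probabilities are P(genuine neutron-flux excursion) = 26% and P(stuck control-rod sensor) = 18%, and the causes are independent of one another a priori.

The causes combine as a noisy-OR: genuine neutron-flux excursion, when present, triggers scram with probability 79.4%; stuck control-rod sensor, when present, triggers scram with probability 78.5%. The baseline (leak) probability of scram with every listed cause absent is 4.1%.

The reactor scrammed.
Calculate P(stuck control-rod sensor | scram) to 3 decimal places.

Under noisy-OR, P(scram | causes) = 1 − (1−0.041)·∏(1−qᵢ) over the active causes.
Sum P(scram|·) weighted by the priors over the 4 (genuine neutron-flux excursion, stuck control-rod sensor) configurations:
  P(scram) = 0.041*0.74*0.82 + 0.793815*0.74*0.18 + 0.802446*0.26*0.82 + 0.957526*0.26*0.18
        = 0.024879 + 0.105736 + 0.171081 + 0.044812 = 0.346508
The terms with stuck control-rod sensor present sum to 0.150548, so
  P(stuck control-rod sensor | scram) = 0.150548 / 0.346508 ≈ 0.434

P(stuck control-rod sensor | scram) ≈ 0.434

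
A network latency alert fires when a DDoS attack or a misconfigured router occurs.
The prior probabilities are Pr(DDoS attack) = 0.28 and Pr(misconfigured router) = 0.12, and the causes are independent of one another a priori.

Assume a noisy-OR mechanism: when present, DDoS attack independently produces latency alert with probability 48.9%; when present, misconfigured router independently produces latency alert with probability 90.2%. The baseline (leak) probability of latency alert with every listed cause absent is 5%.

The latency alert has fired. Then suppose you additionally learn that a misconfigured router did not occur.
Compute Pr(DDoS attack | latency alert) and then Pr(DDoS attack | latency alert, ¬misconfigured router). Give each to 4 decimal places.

Pr(DDoS attack | latency alert) ≈ 0.5907; Pr(DDoS attack | latency alert, ¬misconfigured router) ≈ 0.8001

Under noisy-OR, P(latency alert | causes) = 1 − (1−0.05)·∏(1−qᵢ) over the active causes.
P(latency alert) = 0.05·0.72·0.88 + 0.9069·0.72·0.12 + 0.51455·0.28·0.88 + 0.952426·0.28·0.12 = 0.031680 + 0.078356 + 0.126785 + 0.032002 = 0.268823
Of this, 0.158787 comes from 0.126785 + 0.032002 (the DDoS attack=true cases).
So P(DDoS attack | latency alert) = 0.158787/0.268823 ≈ 0.5907.

Now also conditioning on misconfigured router≠true:
Numerator (weight on configurations with DDoS attack): 0.51455×0.28 = 0.144074
Normalizer over all consistent configurations: 0.05×0.72 + 0.51455×0.28 = 0.180074
Posterior = 0.144074 / 0.180074 ≈ 0.8001
Ruling out misconfigured router raises the posterior on DDoS attack — the flip side of explaining away.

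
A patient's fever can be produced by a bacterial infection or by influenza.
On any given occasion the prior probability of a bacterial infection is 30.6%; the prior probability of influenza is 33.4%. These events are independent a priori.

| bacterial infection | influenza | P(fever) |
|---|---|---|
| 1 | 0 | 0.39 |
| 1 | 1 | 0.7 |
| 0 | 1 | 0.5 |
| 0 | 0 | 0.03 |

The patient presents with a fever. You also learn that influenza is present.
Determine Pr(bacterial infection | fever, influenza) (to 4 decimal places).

Pr(bacterial infection | fever, influenza) ≈ 0.3817

Sum P(fever|·) weighted by the priors over both values of bacterial infection:
  P(fever | influenza) = 0.5*0.694 + 0.7*0.306
        = 0.347000 + 0.214200 = 0.561200
Configurations with bacterial infection contribute 0.214200, so
  P(bacterial infection | fever, influenza) = 0.214200 / 0.561200 ≈ 0.3817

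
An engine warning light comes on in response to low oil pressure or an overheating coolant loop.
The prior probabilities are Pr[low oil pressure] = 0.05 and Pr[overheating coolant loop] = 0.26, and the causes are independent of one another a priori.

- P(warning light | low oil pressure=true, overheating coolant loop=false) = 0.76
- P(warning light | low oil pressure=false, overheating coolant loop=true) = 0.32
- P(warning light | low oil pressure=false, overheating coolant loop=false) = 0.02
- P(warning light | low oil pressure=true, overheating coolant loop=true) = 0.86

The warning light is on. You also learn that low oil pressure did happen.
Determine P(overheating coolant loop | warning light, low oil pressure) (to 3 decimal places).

Weight on overheating coolant loop=true, given the evidence: 0.86*0.26 = 0.223600
Denominator P(warning light | low oil pressure): 0.76*0.74 + 0.86*0.26 = 0.786000
Posterior = 0.223600 / 0.786000 ≈ 0.284

P(overheating coolant loop | warning light, low oil pressure) ≈ 0.284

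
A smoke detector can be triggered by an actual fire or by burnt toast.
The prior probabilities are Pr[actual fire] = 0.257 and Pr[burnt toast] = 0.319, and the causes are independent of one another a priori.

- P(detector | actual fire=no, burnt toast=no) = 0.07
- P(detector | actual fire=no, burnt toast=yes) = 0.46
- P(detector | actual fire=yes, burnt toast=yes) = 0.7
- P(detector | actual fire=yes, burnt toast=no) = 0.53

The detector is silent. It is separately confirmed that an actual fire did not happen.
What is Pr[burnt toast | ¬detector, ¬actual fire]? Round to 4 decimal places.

For the numerator, keep only burnt toast=true terms: 0.54×0.319 = 0.172260
Normalizer over all consistent configurations: 0.93×0.681 + 0.54×0.319 = 0.805590
Posterior = 0.172260 / 0.805590 ≈ 0.2138

Pr[burnt toast | ¬detector, ¬actual fire] ≈ 0.2138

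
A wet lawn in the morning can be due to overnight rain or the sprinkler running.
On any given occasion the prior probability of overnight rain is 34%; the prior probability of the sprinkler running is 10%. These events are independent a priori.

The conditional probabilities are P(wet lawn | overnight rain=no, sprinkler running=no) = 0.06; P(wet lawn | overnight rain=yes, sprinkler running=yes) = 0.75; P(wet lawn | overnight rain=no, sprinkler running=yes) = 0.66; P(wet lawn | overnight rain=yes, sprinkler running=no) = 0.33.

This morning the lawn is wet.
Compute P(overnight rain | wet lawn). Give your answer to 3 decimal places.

P(overnight rain | wet lawn) ≈ 0.615

For the numerator, keep only overnight rain=true terms: 0.100980 + 0.025500 = 0.126480
Normalizer over all consistent configurations: 0.06*0.66*0.9 + 0.66*0.66*0.1 + 0.33*0.34*0.9 + 0.75*0.34*0.1 = 0.205680
P(overnight rain | wet lawn) = 0.126480/0.205680 ≈ 0.615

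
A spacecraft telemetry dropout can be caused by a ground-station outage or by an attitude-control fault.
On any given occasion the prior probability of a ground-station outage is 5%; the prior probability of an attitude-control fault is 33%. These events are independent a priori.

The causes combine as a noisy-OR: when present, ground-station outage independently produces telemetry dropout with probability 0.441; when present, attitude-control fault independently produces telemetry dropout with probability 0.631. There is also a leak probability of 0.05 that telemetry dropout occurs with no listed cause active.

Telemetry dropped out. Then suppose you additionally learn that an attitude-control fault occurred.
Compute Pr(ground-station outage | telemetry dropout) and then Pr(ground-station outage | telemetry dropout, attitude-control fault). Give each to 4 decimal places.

Pr(ground-station outage | telemetry dropout) ≈ 0.1096; Pr(ground-station outage | telemetry dropout, attitude-control fault) ≈ 0.0612

Under noisy-OR, P(telemetry dropout | causes) = 1 − (1−0.05)·∏(1−qᵢ) over the active causes.
By total probability over the 4 (ground-station outage, attitude-control fault) configurations:
  P(telemetry dropout) = 0.05×0.95×0.67 + 0.64945×0.95×0.33 + 0.46895×0.05×0.67 + 0.804043×0.05×0.33
        = 0.031825 + 0.203603 + 0.015710 + 0.013267 = 0.264405
Configurations with ground-station outage contribute 0.028977, so
  P(ground-station outage | telemetry dropout) = 0.028977 / 0.264405 ≈ 0.1096

Now also conditioning on attitude-control fault=true:
For the numerator, keep only ground-station outage=true terms: 0.804043·0.05 = 0.040202
Denominator P(telemetry dropout | attitude-control fault): 0.64945·0.95 + 0.804043·0.05 = 0.657179
P(ground-station outage | telemetry dropout, attitude-control fault) = 0.040202/0.657179 ≈ 0.0612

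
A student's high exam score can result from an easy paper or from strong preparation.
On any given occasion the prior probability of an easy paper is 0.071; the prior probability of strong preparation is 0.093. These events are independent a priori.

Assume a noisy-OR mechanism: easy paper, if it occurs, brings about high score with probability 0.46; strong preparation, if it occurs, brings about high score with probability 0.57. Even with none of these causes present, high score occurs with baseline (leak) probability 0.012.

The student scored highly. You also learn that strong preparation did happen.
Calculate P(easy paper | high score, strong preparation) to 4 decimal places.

P(easy paper | high score, strong preparation) ≈ 0.0929

Under noisy-OR, P(high score | causes) = 1 − (1−0.012)·∏(1−qᵢ) over the active causes.
Weight on easy paper=true, given the evidence: 0.770586×0.071 = 0.054712
The normalizing constant is 0.57516×0.929 + 0.770586×0.071 = 0.589036
Posterior = 0.054712 / 0.589036 ≈ 0.0929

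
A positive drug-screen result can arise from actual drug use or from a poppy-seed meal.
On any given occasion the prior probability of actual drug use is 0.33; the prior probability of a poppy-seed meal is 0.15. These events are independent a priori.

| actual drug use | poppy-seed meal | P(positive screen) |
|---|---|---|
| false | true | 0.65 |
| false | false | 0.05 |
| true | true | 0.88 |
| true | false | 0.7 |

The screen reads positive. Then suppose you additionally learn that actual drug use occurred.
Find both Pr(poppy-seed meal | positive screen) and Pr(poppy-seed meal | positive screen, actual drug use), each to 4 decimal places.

P(positive screen) = 0.05×0.67×0.85 + 0.65×0.67×0.15 + 0.7×0.33×0.85 + 0.88×0.33×0.15 = 0.028475 + 0.065325 + 0.196350 + 0.043560 = 0.333710
Restricting to configurations with poppy-seed meal present: 0.065325 + 0.043560 = 0.108885.
So P(poppy-seed meal | positive screen) = 0.108885/0.333710 ≈ 0.3263.

Now also conditioning on actual drug use=true:
Numerator (weight on configurations with poppy-seed meal): 0.88×0.15 = 0.132000
Normalizer over all consistent configurations: 0.7×0.85 + 0.88×0.15 = 0.727000
Posterior = 0.132000 / 0.727000 ≈ 0.1816

Pr(poppy-seed meal | positive screen) ≈ 0.3263; Pr(poppy-seed meal | positive screen, actual drug use) ≈ 0.1816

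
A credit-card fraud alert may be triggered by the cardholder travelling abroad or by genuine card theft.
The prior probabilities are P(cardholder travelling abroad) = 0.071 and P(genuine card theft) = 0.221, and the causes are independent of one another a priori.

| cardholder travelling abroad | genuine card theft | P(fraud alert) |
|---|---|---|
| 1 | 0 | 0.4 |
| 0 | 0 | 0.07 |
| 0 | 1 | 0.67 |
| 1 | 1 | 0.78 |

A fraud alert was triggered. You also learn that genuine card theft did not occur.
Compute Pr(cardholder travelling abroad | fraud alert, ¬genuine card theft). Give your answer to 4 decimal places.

Enumerate both values of cardholder travelling abroad and weight by the priors:
  P(fraud alert | ¬genuine card theft) = 0.07*0.929 + 0.4*0.071
        = 0.065030 + 0.028400 = 0.093430
Configurations with cardholder travelling abroad contribute 0.028400, so
  P(cardholder travelling abroad | fraud alert, ¬genuine card theft) = 0.028400 / 0.093430 ≈ 0.3040

Pr(cardholder travelling abroad | fraud alert, ¬genuine card theft) ≈ 0.3040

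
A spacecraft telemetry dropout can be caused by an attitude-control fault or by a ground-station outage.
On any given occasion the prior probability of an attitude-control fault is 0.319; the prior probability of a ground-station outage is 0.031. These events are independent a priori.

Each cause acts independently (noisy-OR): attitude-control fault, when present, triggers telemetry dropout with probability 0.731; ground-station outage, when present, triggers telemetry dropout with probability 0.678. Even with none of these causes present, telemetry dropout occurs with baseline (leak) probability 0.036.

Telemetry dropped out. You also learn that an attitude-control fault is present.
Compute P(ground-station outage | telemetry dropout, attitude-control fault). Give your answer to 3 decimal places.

P(ground-station outage | telemetry dropout, attitude-control fault) ≈ 0.038

Under noisy-OR, P(telemetry dropout | causes) = 1 − (1−0.036)·∏(1−qᵢ) over the active causes.
Weight on ground-station outage=true, given the evidence: 0.9165*0.031 = 0.028411
Denominator P(telemetry dropout | attitude-control fault): 0.740684*0.969 + 0.9165*0.031 = 0.746134
Posterior = 0.028411 / 0.746134 ≈ 0.038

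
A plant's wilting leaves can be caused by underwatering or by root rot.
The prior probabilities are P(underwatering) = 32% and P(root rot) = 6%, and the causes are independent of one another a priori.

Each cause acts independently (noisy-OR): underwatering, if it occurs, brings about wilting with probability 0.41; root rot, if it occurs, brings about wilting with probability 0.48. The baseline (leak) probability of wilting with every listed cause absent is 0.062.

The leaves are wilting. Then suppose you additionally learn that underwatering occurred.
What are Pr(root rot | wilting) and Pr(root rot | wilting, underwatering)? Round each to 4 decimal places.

Pr(root rot | wilting) ≈ 0.1658; Pr(root rot | wilting, underwatering) ≈ 0.0924

Under noisy-OR, P(wilting | causes) = 1 − (1−0.062)·∏(1−qᵢ) over the active causes.
P(wilting) = 0.062×0.68×0.94 + 0.51224×0.68×0.06 + 0.44658×0.32×0.94 + 0.712222×0.32×0.06 = 0.039630 + 0.020899 + 0.134331 + 0.013675 = 0.208535
Restricting to configurations with root rot present: 0.020899 + 0.013675 = 0.034574.
Hence the posterior is 0.034574/0.208535 ≈ 0.1658.

Now also conditioning on underwatering=true:
Sum P(wilting|·) weighted by the priors over both values of root rot:
  P(wilting | underwatering) = 0.44658×0.94 + 0.712222×0.06
        = 0.419785 + 0.042733 = 0.462518
The terms with root rot present sum to 0.042733, so
  P(root rot | wilting, underwatering) = 0.042733 / 0.462518 ≈ 0.0924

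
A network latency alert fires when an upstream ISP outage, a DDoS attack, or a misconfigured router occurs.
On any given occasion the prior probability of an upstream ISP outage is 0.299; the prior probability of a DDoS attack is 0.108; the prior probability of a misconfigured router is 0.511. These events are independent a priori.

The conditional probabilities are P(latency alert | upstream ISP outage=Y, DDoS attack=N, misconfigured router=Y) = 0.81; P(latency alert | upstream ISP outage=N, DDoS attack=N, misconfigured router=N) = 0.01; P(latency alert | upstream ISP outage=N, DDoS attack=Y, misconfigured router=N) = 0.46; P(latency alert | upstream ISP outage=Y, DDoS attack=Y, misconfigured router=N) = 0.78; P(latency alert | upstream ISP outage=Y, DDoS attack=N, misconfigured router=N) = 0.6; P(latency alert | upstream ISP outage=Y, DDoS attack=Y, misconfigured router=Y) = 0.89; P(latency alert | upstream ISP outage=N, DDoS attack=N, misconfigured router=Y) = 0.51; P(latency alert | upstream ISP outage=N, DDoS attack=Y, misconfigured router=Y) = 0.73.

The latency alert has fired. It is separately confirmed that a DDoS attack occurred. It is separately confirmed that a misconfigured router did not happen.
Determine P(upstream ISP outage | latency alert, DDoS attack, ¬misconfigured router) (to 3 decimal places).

By total probability over both values of upstream ISP outage:
  P(latency alert | DDoS attack, ¬misconfigured router) = 0.46×0.701 + 0.78×0.299
        = 0.322460 + 0.233220 = 0.555680
Keeping only the upstream ISP outage-present terms gives 0.233220, so
  P(upstream ISP outage | latency alert, DDoS attack, ¬misconfigured router) = 0.233220 / 0.555680 ≈ 0.420

P(upstream ISP outage | latency alert, DDoS attack, ¬misconfigured router) ≈ 0.420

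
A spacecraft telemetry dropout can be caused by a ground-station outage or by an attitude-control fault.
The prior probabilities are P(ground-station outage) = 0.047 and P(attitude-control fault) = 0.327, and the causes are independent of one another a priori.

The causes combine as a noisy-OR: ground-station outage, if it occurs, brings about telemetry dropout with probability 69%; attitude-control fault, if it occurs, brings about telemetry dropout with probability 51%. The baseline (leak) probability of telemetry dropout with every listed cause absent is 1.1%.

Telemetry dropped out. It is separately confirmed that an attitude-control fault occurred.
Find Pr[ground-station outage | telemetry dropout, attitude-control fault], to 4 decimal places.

Under noisy-OR, P(telemetry dropout | causes) = 1 − (1−0.011)·∏(1−qᵢ) over the active causes.
P(telemetry dropout | attitude-control fault) = 0.51539·0.953 + 0.849771·0.047 = 0.491167 + 0.039939 = 0.531106
The ground-station outage-present share is 0.849771·0.047 = 0.039939.
So P(ground-station outage | telemetry dropout, attitude-control fault) = 0.039939/0.531106 ≈ 0.0752.

Pr[ground-station outage | telemetry dropout, attitude-control fault] ≈ 0.0752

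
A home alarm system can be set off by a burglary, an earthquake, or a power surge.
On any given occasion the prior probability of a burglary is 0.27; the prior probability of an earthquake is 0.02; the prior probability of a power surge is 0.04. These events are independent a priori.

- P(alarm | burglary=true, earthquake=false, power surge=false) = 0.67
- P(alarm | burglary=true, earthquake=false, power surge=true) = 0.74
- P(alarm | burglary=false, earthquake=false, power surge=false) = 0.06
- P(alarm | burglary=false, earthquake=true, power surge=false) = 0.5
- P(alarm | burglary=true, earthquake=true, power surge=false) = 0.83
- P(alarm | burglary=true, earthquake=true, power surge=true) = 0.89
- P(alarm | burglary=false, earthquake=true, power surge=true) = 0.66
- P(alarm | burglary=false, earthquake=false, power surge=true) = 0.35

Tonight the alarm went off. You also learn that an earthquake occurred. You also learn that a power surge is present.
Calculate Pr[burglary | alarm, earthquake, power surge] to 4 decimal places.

P(alarm | earthquake, power surge) = 0.66×0.73 + 0.89×0.27 = 0.481800 + 0.240300 = 0.722100
Of this, 0.240300 comes from 0.89×0.27 (the burglary=true cases).
P(burglary | alarm, earthquake, power surge) = 0.240300 / 0.722100 ≈ 0.3328

Pr[burglary | alarm, earthquake, power surge] ≈ 0.3328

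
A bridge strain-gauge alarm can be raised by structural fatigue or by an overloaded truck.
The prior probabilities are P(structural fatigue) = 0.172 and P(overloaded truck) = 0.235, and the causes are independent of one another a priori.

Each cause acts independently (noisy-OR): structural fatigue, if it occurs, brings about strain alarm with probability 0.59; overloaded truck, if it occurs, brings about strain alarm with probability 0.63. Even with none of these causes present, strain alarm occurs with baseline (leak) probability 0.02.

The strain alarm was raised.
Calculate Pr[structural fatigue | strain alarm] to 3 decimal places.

Pr[structural fatigue | strain alarm] ≈ 0.453

Under noisy-OR, P(strain alarm | causes) = 1 − (1−0.02)·∏(1−qᵢ) over the active causes.
P(strain alarm) = 0.02*0.828*0.765 + 0.6374*0.828*0.235 + 0.5982*0.172*0.765 + 0.851334*0.172*0.235 = 0.012668 + 0.124025 + 0.078711 + 0.034411 = 0.249815
Restricting to configurations with structural fatigue present: 0.078711 + 0.034411 = 0.113122.
P(structural fatigue | strain alarm) = 0.113122 / 0.249815 ≈ 0.453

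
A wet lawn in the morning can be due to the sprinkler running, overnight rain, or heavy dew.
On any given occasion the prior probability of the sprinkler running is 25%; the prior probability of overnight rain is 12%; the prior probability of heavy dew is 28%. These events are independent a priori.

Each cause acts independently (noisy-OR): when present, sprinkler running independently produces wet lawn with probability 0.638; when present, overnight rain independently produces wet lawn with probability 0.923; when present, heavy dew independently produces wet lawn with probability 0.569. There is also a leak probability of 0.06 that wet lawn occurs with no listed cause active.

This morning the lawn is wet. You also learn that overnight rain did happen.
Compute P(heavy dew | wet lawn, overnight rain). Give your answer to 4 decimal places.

P(heavy dew | wet lawn, overnight rain) ≈ 0.2874

Under noisy-OR, P(wet lawn | causes) = 1 − (1−0.06)·∏(1−qᵢ) over the active causes.
P(wet lawn | overnight rain) = 0.92762·0.75·0.72 + 0.968804·0.75·0.28 + 0.973798·0.25·0.72 + 0.988707·0.25·0.28 = 0.500915 + 0.203449 + 0.175284 + 0.069209 = 0.948857
Restricting to configurations with heavy dew present: 0.203449 + 0.069209 = 0.272658.
So P(heavy dew | wet lawn, overnight rain) = 0.272658/0.948857 ≈ 0.2874.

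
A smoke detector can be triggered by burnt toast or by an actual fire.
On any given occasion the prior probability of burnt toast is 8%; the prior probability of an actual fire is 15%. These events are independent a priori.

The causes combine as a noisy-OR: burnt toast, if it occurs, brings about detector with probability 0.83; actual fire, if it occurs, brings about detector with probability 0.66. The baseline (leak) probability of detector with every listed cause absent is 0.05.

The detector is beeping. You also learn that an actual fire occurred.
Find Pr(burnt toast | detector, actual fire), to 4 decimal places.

Under noisy-OR, P(detector | causes) = 1 − (1−0.05)·∏(1−qᵢ) over the active causes.
Weight on burnt toast=true, given the evidence: 0.94509*0.08 = 0.075607
Denominator P(detector | actual fire): 0.677*0.92 + 0.94509*0.08 = 0.698447
Posterior = 0.075607 / 0.698447 ≈ 0.1083

Pr(burnt toast | detector, actual fire) ≈ 0.1083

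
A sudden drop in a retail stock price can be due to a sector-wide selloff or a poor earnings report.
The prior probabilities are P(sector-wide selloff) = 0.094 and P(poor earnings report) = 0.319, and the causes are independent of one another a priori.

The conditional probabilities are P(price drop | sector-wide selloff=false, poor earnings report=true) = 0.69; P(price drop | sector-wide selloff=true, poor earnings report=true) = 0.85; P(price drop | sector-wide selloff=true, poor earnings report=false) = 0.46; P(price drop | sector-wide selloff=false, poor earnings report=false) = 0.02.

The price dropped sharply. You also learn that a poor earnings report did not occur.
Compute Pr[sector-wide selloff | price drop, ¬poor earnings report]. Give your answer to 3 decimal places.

P(price drop | ¬poor earnings report) = 0.02·0.906 + 0.46·0.094 = 0.018120 + 0.043240 = 0.061360
The sector-wide selloff-present share is 0.46·0.094 = 0.043240.
So P(sector-wide selloff | price drop, ¬poor earnings report) = 0.043240/0.061360 ≈ 0.705.

Pr[sector-wide selloff | price drop, ¬poor earnings report] ≈ 0.705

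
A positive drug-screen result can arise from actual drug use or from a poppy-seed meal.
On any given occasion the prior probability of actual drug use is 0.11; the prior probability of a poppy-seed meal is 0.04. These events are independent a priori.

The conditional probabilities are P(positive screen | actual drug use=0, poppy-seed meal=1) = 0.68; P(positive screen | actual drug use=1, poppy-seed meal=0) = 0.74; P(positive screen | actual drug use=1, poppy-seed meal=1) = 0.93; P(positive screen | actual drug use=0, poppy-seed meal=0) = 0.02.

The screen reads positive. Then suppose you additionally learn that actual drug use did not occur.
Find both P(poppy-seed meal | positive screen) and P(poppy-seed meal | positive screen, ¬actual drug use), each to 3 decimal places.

Enumerate the 4 (actual drug use, poppy-seed meal) configurations and weight by the priors:
  P(positive screen) = 0.02*0.89*0.96 + 0.68*0.89*0.04 + 0.74*0.11*0.96 + 0.93*0.11*0.04
        = 0.017088 + 0.024208 + 0.078144 + 0.004092 = 0.123532
Keeping only the poppy-seed meal-present terms gives 0.028300, so
  P(poppy-seed meal | positive screen) = 0.028300 / 0.123532 ≈ 0.229

Now condition on the additional information:
Sum P(positive screen|·) weighted by the priors over both values of poppy-seed meal:
  P(positive screen | ¬actual drug use) = 0.02*0.96 + 0.68*0.04
        = 0.019200 + 0.027200 = 0.046400
Configurations with poppy-seed meal contribute 0.027200, so
  P(poppy-seed meal | positive screen, ¬actual drug use) = 0.027200 / 0.046400 ≈ 0.586

P(poppy-seed meal | positive screen) ≈ 0.229; P(poppy-seed meal | positive screen, ¬actual drug use) ≈ 0.586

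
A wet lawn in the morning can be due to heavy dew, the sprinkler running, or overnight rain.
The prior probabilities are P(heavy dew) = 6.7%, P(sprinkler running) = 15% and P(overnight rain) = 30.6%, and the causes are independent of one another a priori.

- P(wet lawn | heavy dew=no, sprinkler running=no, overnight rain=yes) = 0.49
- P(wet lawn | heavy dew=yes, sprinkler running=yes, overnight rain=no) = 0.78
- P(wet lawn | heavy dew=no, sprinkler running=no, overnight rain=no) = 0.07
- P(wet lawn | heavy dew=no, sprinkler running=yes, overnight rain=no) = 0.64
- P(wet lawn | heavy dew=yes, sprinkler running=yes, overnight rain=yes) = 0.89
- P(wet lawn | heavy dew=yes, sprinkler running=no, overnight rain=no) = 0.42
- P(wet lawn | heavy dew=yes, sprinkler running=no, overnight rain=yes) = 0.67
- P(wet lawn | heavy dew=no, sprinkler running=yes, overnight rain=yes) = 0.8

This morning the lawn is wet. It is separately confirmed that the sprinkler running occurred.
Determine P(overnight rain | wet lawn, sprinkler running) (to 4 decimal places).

P(overnight rain | wet lawn, sprinkler running) ≈ 0.3537

P(wet lawn | sprinkler running) = 0.64·0.933·0.694 + 0.8·0.933·0.306 + 0.78·0.067·0.694 + 0.89·0.067·0.306 = 0.414401 + 0.228398 + 0.036268 + 0.018247 = 0.697314
Restricting to configurations with overnight rain present: 0.228398 + 0.018247 = 0.246645.
So P(overnight rain | wet lawn, sprinkler running) = 0.246645/0.697314 ≈ 0.3537.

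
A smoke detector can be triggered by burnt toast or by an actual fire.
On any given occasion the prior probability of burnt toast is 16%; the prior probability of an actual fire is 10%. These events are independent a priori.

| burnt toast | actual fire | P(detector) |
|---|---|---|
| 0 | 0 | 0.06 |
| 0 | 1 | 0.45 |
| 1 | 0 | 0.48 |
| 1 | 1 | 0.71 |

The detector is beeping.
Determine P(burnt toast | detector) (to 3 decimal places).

P(burnt toast | detector) ≈ 0.492

Numerator (weight on configurations with burnt toast): 0.069120 + 0.011360 = 0.080480
Normalizer over all consistent configurations: 0.06*0.84*0.9 + 0.45*0.84*0.1 + 0.48*0.16*0.9 + 0.71*0.16*0.1 = 0.163640
P(burnt toast | detector) = 0.080480/0.163640 ≈ 0.492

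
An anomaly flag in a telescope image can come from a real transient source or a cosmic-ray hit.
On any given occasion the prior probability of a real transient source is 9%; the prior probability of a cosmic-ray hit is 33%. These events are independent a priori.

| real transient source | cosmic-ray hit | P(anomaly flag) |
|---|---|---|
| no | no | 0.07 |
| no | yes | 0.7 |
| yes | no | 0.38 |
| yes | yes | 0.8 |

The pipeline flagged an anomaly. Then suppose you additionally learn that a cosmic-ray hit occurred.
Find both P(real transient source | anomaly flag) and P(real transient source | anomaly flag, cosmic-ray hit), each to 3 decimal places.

P(real transient source | anomaly flag) ≈ 0.156; P(real transient source | anomaly flag, cosmic-ray hit) ≈ 0.102

For the numerator, keep only real transient source=true terms: 0.022914 + 0.023760 = 0.046674
Normalizer over all consistent configurations: 0.07×0.91×0.67 + 0.7×0.91×0.33 + 0.38×0.09×0.67 + 0.8×0.09×0.33 = 0.299563
Posterior = 0.046674 / 0.299563 ≈ 0.156

Now also conditioning on cosmic-ray hit=true:
Weight on real transient source=true, given the evidence: 0.8×0.09 = 0.072000
The normalizing constant is 0.7×0.91 + 0.8×0.09 = 0.709000
P(real transient source | anomaly flag, cosmic-ray hit) = 0.072000/0.709000 ≈ 0.102
Conditioning on cosmic-ray hit lowers the posterior on real transient source: the classic explaining-away effect in a common-effect structure.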